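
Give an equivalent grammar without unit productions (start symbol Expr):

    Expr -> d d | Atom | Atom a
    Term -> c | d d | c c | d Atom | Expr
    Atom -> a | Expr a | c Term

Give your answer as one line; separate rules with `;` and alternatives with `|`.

Unit pairs: Expr ⇒* {Atom}; Term ⇒* {Atom, Expr}.
For every A with A ⇒* B via unit rules, add B's non-unit alternatives to A; then delete every rule of the form X → Y.

Expr -> a | Expr a | c Term | d d | Atom a; Term -> c | d d | c c | d Atom | a | Expr a | c Term | Atom a; Atom -> a | Expr a | c Term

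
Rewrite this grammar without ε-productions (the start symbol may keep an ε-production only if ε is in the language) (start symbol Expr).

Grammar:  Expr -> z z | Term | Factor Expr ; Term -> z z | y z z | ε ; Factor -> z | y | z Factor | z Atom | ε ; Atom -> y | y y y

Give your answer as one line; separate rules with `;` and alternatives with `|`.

The nullable symbols are {Expr, Factor, Term}.
ε ∈ L(G) since Expr is nullable, so keep Expr → ε.
For each production, add variants omitting each subset of nullable occurrences: Expr → Factor Expr gives Factor Expr | Factor.

Expr -> z z | Term | Factor Expr | Factor | ε; Term -> z z | y z z; Factor -> z | y | z Factor | z Atom; Atom -> y | y y y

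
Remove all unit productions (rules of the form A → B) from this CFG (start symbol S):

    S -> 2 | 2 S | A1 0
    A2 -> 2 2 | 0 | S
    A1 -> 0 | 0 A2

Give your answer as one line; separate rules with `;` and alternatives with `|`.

S -> 2 | 2 S | A1 0; A2 -> 2 2 | 0 | 2 | 2 S | A1 0; A1 -> 0 | 0 A2

Unit pairs: A2 ⇒* {S}.
For each unit pair (A, B), copy every non-unit production of B to A, then drop all unit productions.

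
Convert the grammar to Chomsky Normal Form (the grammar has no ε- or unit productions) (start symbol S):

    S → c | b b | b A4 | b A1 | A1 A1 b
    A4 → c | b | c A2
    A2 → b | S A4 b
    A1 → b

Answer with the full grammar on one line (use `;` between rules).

S → c | X1 X1 | X1 A4 | X1 A1 | A1 Y1; A4 → c | b | X2 A2; A2 → b | S Y2; A1 → b; X1 → b; X2 → c; Y1 → A1 X1; Y2 → A4 X1

Introduce a nonterminal for each terminal appearing in a rule of length ≥ 2: X1 → b, X2 → c.
Binarize each right-hand side of length ≥ 3 by chaining fresh nonterminals (Y1, Y2, …): affected rules were S → A1 A1 X1; A2 → S A4 X1.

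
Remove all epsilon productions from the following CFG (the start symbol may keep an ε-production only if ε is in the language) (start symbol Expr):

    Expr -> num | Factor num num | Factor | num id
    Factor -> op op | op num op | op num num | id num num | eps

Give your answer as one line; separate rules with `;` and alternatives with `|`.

Nullable nonterminals: {Expr, Factor}.
ε ∈ L(G) since Expr is nullable, so keep Expr → ε.
Expand every rule over subsets of its nullable positions: Expr → Factor num num gives Factor num num | num num.

Expr -> num | Factor num num | num num | Factor | num id | eps; Factor -> op op | op num op | op num num | id num num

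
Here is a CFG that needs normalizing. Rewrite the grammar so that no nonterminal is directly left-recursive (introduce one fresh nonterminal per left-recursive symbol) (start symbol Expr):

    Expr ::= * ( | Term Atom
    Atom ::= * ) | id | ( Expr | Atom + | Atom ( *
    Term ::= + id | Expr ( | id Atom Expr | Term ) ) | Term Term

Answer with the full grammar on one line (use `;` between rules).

Expr ::= * ( | Term Atom; Atom ::= * ) Atom1 | id Atom1 | ( Expr Atom1; Term ::= + id Term1 | Expr ( Term1 | id Atom Expr Term1; Atom1 ::= + Atom1 | ( * Atom1 | eps; Term1 ::= ) ) Term1 | Term Term1 | eps

Directly left-recursive nonterminals: Atom, Term.
For Atom: α = {+, ( *}, β = {* ), id, ( Expr}. Rewrite as Atom → β Atom1 and Atom1 → α Atom1 | ε.
For Term: α = {) ), Term}, β = {+ id, Expr (, id Atom Expr}. Rewrite as Term → β Term1 and Term1 → α Term1 | ε.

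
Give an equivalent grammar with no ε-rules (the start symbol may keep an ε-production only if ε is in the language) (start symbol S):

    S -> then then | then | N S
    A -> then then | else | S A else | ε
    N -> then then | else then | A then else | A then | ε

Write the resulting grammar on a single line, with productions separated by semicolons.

S -> then then | then | N S; A -> then then | else | S A else | S else; N -> then then | else then | A then else | then else | A then | then

Nullable set = {A, N}.
ε ∉ L(G), so no ε-production is kept.
For each production, add variants omitting each subset of nullable occurrences: A → S A else gives S A else | S else. N → A then else gives A then else | then else. N → A then gives A then | then.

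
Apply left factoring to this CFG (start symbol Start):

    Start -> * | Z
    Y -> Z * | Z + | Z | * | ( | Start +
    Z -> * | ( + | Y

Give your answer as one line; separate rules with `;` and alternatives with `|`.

Y has alternatives sharing prefix 'Z': factor to Y → Z Y1 with Y1 → * | + | ε.

Start -> * | Z; Y -> * | ( | Start + | Z Y1; Z -> * | ( + | Y; Y1 -> * | + | epsilon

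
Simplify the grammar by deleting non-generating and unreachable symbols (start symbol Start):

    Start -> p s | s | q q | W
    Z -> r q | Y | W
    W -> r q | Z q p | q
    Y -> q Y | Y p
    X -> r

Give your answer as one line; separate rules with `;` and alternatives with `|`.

Generating nonterminals: {Start, W, X, Z}.
Reachable from Start after that: {Start, W, Z}.
Removed useless symbols: {X, Y} and every production mentioning them.

Start -> p s | s | q q | W; Z -> r q | W; W -> r q | Z q p | q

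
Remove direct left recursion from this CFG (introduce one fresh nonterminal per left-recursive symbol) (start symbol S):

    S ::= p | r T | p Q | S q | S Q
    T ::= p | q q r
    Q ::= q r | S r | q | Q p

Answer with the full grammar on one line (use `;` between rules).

S ::= p S' | r T S' | p Q S'; T ::= p | q q r; Q ::= q r Q' | S r Q' | q Q'; S' ::= q S' | Q S' | eps; Q' ::= p Q' | eps

S, Q are directly left-recursive.
For S: α = {q, Q}, β = {p, r T, p Q}. Rewrite as S → β S' and S' → α S' | ε.
For Q: α = {p}, β = {q r, S r, q}. Rewrite as Q → β Q' and Q' → α Q' | ε.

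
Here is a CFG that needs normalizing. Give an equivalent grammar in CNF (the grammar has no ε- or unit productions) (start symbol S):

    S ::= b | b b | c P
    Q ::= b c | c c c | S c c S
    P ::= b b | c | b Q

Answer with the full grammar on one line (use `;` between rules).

Introduce a nonterminal for each terminal appearing in a rule of length ≥ 2: X1 → b, X2 → c.
Binarize each right-hand side of length ≥ 3 by chaining fresh nonterminals (Y1, Y2, …): affected rules were Q → X2 X2 X2; Q → S X2 X2 S.

S ::= b | X1 X1 | X2 P; Q ::= X1 X2 | X2 Y1 | S Y2; P ::= X1 X1 | c | X1 Q; X1 ::= b; X2 ::= c; Y1 ::= X2 X2; Y2 ::= X2 Y3; Y3 ::= X2 S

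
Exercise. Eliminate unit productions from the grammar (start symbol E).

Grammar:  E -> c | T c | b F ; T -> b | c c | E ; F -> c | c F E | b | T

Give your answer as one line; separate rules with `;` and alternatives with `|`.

E -> c | T c | b F; T -> c | T c | b F | b | c c; F -> c | T c | b F | c F E | b | c c

Unit pairs: F ⇒* {E, T}; T ⇒* {E}.
For each unit pair (A, B), copy every non-unit production of B to A, then drop all unit productions.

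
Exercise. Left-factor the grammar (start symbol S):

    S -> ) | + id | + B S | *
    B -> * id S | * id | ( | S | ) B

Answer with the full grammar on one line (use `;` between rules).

S -> ) | * | + S'; B -> ( | S | ) B | * id B'; S' -> id | B S; B' -> S | ε

S has alternatives sharing prefix '+': factor to S → + S' with S' → id | B S.
B has alternatives sharing prefix '* id': factor to B → * id B' with B' → S | ε.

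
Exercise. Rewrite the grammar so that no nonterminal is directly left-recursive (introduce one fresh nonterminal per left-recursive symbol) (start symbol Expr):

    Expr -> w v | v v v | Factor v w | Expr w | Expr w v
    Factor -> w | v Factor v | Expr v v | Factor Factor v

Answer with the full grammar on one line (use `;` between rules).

Expr -> w v Expr1 | v v v Expr1 | Factor v w Expr1; Factor -> w Factor1 | v Factor v Factor1 | Expr v v Factor1; Expr1 -> w Expr1 | w v Expr1 | epsilon; Factor1 -> Factor v Factor1 | epsilon

Expr, Factor are directly left-recursive.
For Expr: α = {w, w v}, β = {w v, v v v, Factor v w}. Rewrite as Expr → β Expr1 and Expr1 → α Expr1 | ε.
For Factor: α = {Factor v}, β = {w, v Factor v, Expr v v}. Rewrite as Factor → β Factor1 and Factor1 → α Factor1 | ε.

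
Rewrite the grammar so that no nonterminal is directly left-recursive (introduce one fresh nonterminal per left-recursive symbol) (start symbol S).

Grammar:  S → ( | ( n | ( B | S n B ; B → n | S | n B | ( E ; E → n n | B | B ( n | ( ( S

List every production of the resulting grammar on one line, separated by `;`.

Directly left-recursive nonterminal: S.
For S: α = {n B}, β = {(, ( n, ( B}. Rewrite as S → β S' and S' → α S' | ε.

S → ( S' | ( n S' | ( B S'; B → n | S | n B | ( E; E → n n | B | B ( n | ( ( S; S' → n B S' | ε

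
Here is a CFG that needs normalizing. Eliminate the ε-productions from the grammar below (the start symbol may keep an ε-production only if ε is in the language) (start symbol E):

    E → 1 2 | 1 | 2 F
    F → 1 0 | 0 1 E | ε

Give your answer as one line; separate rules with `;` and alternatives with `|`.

Nullable set = {F}.
ε ∉ L(G), so no ε-production is kept.
Add the nullable-subset variants: E → 2 F gives 2 F | 2.

E → 1 2 | 1 | 2 F | 2; F → 1 0 | 0 1 E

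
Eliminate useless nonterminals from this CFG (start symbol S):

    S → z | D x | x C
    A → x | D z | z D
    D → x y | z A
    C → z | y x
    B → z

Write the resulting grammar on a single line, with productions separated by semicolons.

Generating nonterminals: {A, B, C, D, S}.
Reachable from S after that: {A, C, D, S}.
Removed useless symbols: {B} and every production mentioning them.

S → z | D x | x C; A → x | D z | z D; D → x y | z A; C → z | y x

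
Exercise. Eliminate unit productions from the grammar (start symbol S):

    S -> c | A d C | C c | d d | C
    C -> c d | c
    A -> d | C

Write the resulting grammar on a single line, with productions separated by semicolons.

Unit pairs: A ⇒* {C}; S ⇒* {C}.
For every A with A ⇒* B via unit rules, add B's non-unit alternatives to A; then delete every rule of the form X → Y.

S -> c d | c | A d C | C c | d d; C -> c d | c; A -> c d | c | d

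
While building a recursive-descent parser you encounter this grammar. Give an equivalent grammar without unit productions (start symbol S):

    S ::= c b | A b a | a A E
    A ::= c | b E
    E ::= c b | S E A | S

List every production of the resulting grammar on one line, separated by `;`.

Unit pairs: E ⇒* {S}.
For every A with A ⇒* B via unit rules, add B's non-unit alternatives to A; then delete every rule of the form X → Y.

S ::= c b | A b a | a A E; A ::= c | b E; E ::= c b | S E A | A b a | a A E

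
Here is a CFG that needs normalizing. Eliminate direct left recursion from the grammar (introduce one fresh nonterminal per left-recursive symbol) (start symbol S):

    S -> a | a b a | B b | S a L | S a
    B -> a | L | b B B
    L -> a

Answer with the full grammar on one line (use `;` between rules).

S -> a S' | a b a S' | B b S'; B -> a | L | b B B; L -> a; S' -> a L S' | a S' | ε

S is directly left-recursive.
For S: α = {a L, a}, β = {a, a b a, B b}. Rewrite as S → β S' and S' → α S' | ε.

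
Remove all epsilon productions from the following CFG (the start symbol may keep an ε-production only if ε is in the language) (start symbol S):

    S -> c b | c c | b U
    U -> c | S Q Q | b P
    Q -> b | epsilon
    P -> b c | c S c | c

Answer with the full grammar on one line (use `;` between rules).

S -> c b | c c | b U; U -> c | S Q Q | S Q | S | b P; Q -> b; P -> b c | c S c | c

Nullable set = {Q}.
ε ∉ L(G), so no ε-production is kept.
Add the nullable-subset variants: U → S Q Q gives S Q Q | S Q | S.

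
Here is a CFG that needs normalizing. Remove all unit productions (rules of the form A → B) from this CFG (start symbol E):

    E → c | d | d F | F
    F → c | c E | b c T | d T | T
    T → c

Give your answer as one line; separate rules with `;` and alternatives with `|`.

Unit pairs: E ⇒* {F, T}; F ⇒* {T}.
Replace each nonterminal's rules with the union of the non-unit rules of every nonterminal it unit-derives.

E → c | d | d F | c E | b c T | d T; F → c | c E | b c T | d T; T → c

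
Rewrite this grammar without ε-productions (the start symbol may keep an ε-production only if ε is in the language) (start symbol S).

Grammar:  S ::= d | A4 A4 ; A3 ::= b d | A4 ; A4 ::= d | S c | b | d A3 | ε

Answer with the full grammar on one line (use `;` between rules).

Nullable set = {A3, A4, S}.
ε ∈ L(G) since S is nullable, so keep S → ε.
Expand every rule over subsets of its nullable positions: S → A4 A4 gives A4 A4 | A4. A4 → S c gives S c | c.

S ::= d | A4 A4 | A4 | ε; A3 ::= b d | A4; A4 ::= d | S c | c | b | d A3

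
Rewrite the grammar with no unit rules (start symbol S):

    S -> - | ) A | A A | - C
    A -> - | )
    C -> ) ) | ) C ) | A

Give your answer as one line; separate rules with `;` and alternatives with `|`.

Unit pairs: C ⇒* {A}.
Replace each nonterminal's rules with the union of the non-unit rules of every nonterminal it unit-derives.

S -> - | ) A | A A | - C; A -> - | ); C -> ) ) | ) C ) | - | )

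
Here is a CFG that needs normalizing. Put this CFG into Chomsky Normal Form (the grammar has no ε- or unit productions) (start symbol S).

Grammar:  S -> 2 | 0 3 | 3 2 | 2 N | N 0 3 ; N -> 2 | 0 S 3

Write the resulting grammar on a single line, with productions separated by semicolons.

S -> 2 | X1 X2 | X2 X3 | X3 N | N Y1; N -> 2 | X1 Y2; X1 -> 0; X2 -> 3; X3 -> 2; Y1 -> X1 X2; Y2 -> S X2

Introduce a nonterminal for each terminal appearing in a rule of length ≥ 2: X1 → 0, X2 → 3, X3 → 2.
Binarize each right-hand side of length ≥ 3 by chaining fresh nonterminals (Y1, Y2, …): affected rules were S → N X1 X2; N → X1 S X2.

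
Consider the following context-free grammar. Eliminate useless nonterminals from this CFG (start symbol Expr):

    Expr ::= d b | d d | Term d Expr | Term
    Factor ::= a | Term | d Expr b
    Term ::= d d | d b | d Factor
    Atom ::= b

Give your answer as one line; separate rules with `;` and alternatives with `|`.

Generating nonterminals: {Atom, Expr, Factor, Term}.
Reachable from Expr after that: {Expr, Factor, Term}.
Removed useless symbols: {Atom} and every production mentioning them.

Expr ::= d b | d d | Term d Expr | Term; Factor ::= a | Term | d Expr b; Term ::= d d | d b | d Factor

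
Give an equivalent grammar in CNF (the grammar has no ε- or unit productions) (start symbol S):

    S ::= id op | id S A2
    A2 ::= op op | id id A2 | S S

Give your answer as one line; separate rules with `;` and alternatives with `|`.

S ::= X1 X2 | X1 Y1; A2 ::= X2 X2 | X1 Y2 | S S; X1 ::= id; X2 ::= op; Y1 ::= S A2; Y2 ::= X1 A2

Introduce a nonterminal for each terminal appearing in a rule of length ≥ 2: X1 → id, X2 → op.
Binarize each right-hand side of length ≥ 3 by chaining fresh nonterminals (Y1, Y2, …): affected rules were S → X1 S A2; A2 → X1 X1 A2.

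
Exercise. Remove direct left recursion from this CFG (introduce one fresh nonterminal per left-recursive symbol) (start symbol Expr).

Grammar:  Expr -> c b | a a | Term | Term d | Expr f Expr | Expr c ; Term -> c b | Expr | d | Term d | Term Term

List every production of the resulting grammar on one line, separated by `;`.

Expr -> c b Expr1 | a a Expr1 | Term Expr1 | Term d Expr1; Term -> c b Term1 | Expr Term1 | d Term1; Expr1 -> f Expr Expr1 | c Expr1 | ε; Term1 -> d Term1 | Term Term1 | ε

Left recursion appears on Expr, Term.
For Expr: α = {f Expr, c}, β = {c b, a a, Term, Term d}. Rewrite as Expr → β Expr1 and Expr1 → α Expr1 | ε.
For Term: α = {d, Term}, β = {c b, Expr, d}. Rewrite as Term → β Term1 and Term1 → α Term1 | ε.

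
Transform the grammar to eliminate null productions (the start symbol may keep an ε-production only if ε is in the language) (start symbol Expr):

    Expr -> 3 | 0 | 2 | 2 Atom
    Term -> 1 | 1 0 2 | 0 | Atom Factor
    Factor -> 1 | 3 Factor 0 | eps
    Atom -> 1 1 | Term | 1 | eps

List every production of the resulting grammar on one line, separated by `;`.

Expr -> 3 | 0 | 2 | 2 Atom; Term -> 1 | 1 0 2 | 0 | Atom Factor | Atom | Factor; Factor -> 1 | 3 Factor 0 | 3 0; Atom -> 1 1 | Term | 1

Nullable nonterminals: {Atom, Factor, Term}.
ε ∉ L(G), so no ε-production is kept.
Add the nullable-subset variants: Term → Atom Factor gives Atom Factor | Atom | Factor. Factor → 3 Factor 0 gives 3 Factor 0 | 3 0.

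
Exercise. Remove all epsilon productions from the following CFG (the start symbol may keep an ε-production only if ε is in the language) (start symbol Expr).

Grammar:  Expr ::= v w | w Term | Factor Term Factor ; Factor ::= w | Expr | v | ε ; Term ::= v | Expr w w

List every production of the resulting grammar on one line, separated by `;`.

Expr ::= v w | w Term | Factor Term Factor | Factor Term | Term Factor | Term; Factor ::= w | Expr | v; Term ::= v | Expr w w

The nullable symbols are {Factor}.
ε ∉ L(G), so no ε-production is kept.
Add the nullable-subset variants: Expr → Factor Term Factor gives Factor Term Factor | Factor Term | Term Factor | Term.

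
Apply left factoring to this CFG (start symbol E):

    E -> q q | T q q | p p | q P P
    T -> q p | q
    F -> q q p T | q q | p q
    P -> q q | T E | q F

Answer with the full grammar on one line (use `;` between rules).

E -> T q q | p p | q E'; T -> q T'; F -> p q | q q F'; P -> T E | q P'; E' -> q | P P; T' -> p | eps; F' -> p T | eps; P' -> q | F

E has alternatives sharing prefix 'q': factor to E → q E' with E' → q | P P.
T has alternatives sharing prefix 'q': factor to T → q T' with T' → p | ε.
F has alternatives sharing prefix 'q q': factor to F → q q F' with F' → p T | ε.
P has alternatives sharing prefix 'q': factor to P → q P' with P' → q | F.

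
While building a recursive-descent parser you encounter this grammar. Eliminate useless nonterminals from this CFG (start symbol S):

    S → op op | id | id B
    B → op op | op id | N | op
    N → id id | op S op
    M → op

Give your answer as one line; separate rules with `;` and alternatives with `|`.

S → op op | id | id B; B → op op | op id | N | op; N → id id | op S op

Generating nonterminals: {B, M, N, S}.
Reachable from S after that: {B, N, S}.
Removed useless symbols: {M} and every production mentioning them.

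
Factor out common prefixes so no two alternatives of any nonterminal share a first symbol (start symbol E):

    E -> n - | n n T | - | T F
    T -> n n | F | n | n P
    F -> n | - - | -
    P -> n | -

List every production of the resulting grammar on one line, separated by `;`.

E -> - | T F | n E'; T -> F | n T'; F -> n | - F'; P -> n | -; E' -> - | n T; T' -> n | epsilon | P; F' -> - | epsilon

E has alternatives sharing prefix 'n': factor to E → n E' with E' → - | n T.
T has alternatives sharing prefix 'n': factor to T → n T' with T' → n | ε | P.
F has alternatives sharing prefix '-': factor to F → - F' with F' → - | ε.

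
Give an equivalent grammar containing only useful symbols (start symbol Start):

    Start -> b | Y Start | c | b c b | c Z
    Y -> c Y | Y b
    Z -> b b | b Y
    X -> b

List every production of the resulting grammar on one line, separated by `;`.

Start -> b | c | b c b | c Z; Z -> b b

Generating nonterminals: {Start, X, Z}.
Reachable from Start after that: {Start, Z}.
Removed useless symbols: {X, Y} and every production mentioning them.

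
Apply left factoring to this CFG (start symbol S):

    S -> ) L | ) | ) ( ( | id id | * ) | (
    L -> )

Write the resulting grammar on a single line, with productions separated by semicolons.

S -> id id | * ) | ( | ) S'; L -> ); S' -> L | ε | ( (

S has alternatives sharing prefix ')': factor to S → ) S' with S' → L | ε | ( (.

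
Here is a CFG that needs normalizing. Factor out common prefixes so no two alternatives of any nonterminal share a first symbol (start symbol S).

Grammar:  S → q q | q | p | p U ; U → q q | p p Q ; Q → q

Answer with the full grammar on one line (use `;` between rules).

S → q S' | p S''; U → q q | p p Q; Q → q; S' → q | epsilon; S'' → epsilon | U

S has alternatives sharing prefix 'q': factor to S → q S' with S' → q | ε.
S has alternatives sharing prefix 'p': factor to S → p S'' with S'' → ε | U.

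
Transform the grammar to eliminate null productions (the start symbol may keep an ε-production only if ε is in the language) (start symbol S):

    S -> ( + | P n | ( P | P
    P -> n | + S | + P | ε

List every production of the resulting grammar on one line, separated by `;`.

S -> ( + | P n | n | ( P | ( | P | ε; P -> n | + S | + | + P

Nullable set = {P, S}.
ε ∈ L(G) since S is nullable, so keep S → ε.
Add the nullable-subset variants: S → P n gives P n | n. S → ( P gives ( P | (. P → + S gives + S | +.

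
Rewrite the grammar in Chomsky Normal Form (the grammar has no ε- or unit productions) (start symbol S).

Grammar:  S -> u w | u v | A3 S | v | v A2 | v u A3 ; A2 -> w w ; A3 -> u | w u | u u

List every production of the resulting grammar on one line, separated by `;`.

Introduce a nonterminal for each terminal appearing in a rule of length ≥ 2: X1 → u, X2 → w, X3 → v.
Binarize each right-hand side of length ≥ 3 by chaining fresh nonterminals (Y1, Y2, …): affected rules were S → X3 X1 A3.

S -> X1 X2 | X1 X3 | A3 S | v | X3 A2 | X3 Y1; A2 -> X2 X2; A3 -> u | X2 X1 | X1 X1; X1 -> u; X2 -> w; X3 -> v; Y1 -> X1 A3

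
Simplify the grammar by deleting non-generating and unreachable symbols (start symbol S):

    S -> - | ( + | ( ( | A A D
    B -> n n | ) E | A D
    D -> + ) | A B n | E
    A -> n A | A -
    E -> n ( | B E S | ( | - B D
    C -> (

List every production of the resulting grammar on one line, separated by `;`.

S -> - | ( + | ( (

Generating nonterminals: {B, C, D, E, S}.
Reachable from S after that: {S}.
Removed useless symbols: {A, B, C, D, E} and every production mentioning them.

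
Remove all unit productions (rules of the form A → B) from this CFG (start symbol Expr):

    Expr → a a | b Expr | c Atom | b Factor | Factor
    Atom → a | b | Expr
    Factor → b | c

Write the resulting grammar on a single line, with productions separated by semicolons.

Expr → b | c | a a | b Expr | c Atom | b Factor; Atom → a | b | c | a a | b Expr | c Atom | b Factor; Factor → b | c

Unit pairs: Atom ⇒* {Expr, Factor}; Expr ⇒* {Factor}.
Replace each nonterminal's rules with the union of the non-unit rules of every nonterminal it unit-derives.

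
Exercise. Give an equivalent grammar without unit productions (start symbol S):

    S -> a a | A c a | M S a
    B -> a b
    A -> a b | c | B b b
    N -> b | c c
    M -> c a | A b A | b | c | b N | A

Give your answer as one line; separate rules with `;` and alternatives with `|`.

S -> a a | A c a | M S a; B -> a b; A -> a b | c | B b b; N -> b | c c; M -> a b | c | B b b | c a | A b A | b | b N

Unit pairs: M ⇒* {A}.
For every A with A ⇒* B via unit rules, add B's non-unit alternatives to A; then delete every rule of the form X → Y.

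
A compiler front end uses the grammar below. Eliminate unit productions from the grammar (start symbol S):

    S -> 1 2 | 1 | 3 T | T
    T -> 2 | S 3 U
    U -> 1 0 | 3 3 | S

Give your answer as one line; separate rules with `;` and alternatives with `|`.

Unit pairs: S ⇒* {T}; U ⇒* {S, T}.
For each unit pair (A, B), copy every non-unit production of B to A, then drop all unit productions.

S -> 1 2 | 1 | 3 T | 2 | S 3 U; T -> 2 | S 3 U; U -> 1 0 | 3 3 | 1 2 | 1 | 3 T | 2 | S 3 U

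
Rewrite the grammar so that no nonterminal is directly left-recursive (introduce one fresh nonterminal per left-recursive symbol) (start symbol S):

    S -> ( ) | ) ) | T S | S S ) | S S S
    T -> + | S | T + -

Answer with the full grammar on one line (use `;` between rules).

Directly left-recursive nonterminals: S, T.
For S: α = {S ), S S}, β = {( ), ) ), T S}. Rewrite as S → β S' and S' → α S' | ε.
For T: α = {+ -}, β = {+, S}. Rewrite as T → β T' and T' → α T' | ε.

S -> ( ) S' | ) ) S' | T S S'; T -> + T' | S T'; S' -> S ) S' | S S S' | ε; T' -> + - T' | ε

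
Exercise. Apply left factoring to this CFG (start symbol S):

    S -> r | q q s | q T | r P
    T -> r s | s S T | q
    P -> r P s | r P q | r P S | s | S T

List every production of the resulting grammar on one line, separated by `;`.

S has alternatives sharing prefix 'r': factor to S → r S' with S' → ε | P.
S has alternatives sharing prefix 'q': factor to S → q S'' with S'' → q s | T.
P has alternatives sharing prefix 'r P': factor to P → r P P' with P' → s | q | S.

S -> r S' | q S''; T -> r s | s S T | q; P -> s | S T | r P P'; S' -> ε | P; S'' -> q s | T; P' -> s | q | S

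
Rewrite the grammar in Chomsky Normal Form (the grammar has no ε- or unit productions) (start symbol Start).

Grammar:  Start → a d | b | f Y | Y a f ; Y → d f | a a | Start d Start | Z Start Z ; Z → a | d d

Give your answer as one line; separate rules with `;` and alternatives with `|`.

Start → X1 X2 | b | X3 Y | Y Y1; Y → X2 X3 | X1 X1 | Start Y2 | Z Y3; Z → a | X2 X2; X1 → a; X2 → d; X3 → f; Y1 → X1 X3; Y2 → X2 Start; Y3 → Start Z

Introduce a nonterminal for each terminal appearing in a rule of length ≥ 2: X1 → a, X2 → d, X3 → f.
Binarize each right-hand side of length ≥ 3 by chaining fresh nonterminals (Y1, Y2, …): affected rules were Start → Y X1 X3; Y → Start X2 Start; Y → Z Start Z.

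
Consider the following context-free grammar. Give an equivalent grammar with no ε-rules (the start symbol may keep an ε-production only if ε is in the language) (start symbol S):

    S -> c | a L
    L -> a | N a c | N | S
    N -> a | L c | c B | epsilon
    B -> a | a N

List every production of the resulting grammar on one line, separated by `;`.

S -> c | a L | a; L -> a | N a c | a c | N | S; N -> a | L c | c | c B; B -> a | a N

The nullable symbols are {L, N}.
ε ∉ L(G), so no ε-production is kept.
Add the nullable-subset variants: S → a L gives a L | a. L → N a c gives N a c | a c. N → L c gives L c | c.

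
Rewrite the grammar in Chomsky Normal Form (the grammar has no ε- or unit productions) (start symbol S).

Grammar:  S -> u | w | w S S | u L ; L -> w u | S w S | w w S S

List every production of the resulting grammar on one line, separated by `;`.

Introduce a nonterminal for each terminal appearing in a rule of length ≥ 2: X1 → w, X2 → u.
Binarize each right-hand side of length ≥ 3 by chaining fresh nonterminals (Y1, Y2, …): affected rules were S → X1 S S; L → S X1 S; L → X1 X1 S S.

S -> u | w | X1 Y1 | X2 L; L -> X1 X2 | S Y2 | X1 Y3; X1 -> w; X2 -> u; Y1 -> S S; Y2 -> X1 S; Y3 -> X1 Y4; Y4 -> S S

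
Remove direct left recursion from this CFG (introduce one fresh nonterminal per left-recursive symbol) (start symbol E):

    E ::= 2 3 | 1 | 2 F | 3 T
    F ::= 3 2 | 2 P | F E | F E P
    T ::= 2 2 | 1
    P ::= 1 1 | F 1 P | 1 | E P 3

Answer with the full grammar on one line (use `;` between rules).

E ::= 2 3 | 1 | 2 F | 3 T; F ::= 3 2 F' | 2 P F'; T ::= 2 2 | 1; P ::= 1 1 | F 1 P | 1 | E P 3; F' ::= E F' | E P F' | ε

Directly left-recursive nonterminal: F.
For F: α = {E, E P}, β = {3 2, 2 P}. Rewrite as F → β F' and F' → α F' | ε.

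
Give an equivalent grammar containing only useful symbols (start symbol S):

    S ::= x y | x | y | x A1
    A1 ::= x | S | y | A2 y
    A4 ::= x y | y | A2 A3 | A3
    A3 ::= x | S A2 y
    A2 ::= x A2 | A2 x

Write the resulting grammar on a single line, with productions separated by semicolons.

S ::= x y | x | y | x A1; A1 ::= x | S | y

Generating nonterminals: {A1, A3, A4, S}.
Reachable from S after that: {A1, S}.
Removed useless symbols: {A2, A3, A4} and every production mentioning them.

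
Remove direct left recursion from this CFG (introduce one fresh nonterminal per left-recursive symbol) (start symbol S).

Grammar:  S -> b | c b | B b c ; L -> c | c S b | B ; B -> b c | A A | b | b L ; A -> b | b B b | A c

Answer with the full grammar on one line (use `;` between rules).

S -> b | c b | B b c; L -> c | c S b | B; B -> b c | A A | b | b L; A -> b A' | b B b A'; A' -> c A' | epsilon

Left recursion appears on A.
For A: α = {c}, β = {b, b B b}. Rewrite as A → β A' and A' → α A' | ε.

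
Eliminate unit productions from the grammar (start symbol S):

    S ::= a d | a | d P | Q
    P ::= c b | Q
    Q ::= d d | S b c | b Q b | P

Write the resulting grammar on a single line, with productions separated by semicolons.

Unit pairs: P ⇒* {Q}; Q ⇒* {P}; S ⇒* {P, Q}.
For every A with A ⇒* B via unit rules, add B's non-unit alternatives to A; then delete every rule of the form X → Y.

S ::= a d | a | d P | c b | d d | S b c | b Q b; P ::= c b | d d | S b c | b Q b; Q ::= c b | d d | S b c | b Q b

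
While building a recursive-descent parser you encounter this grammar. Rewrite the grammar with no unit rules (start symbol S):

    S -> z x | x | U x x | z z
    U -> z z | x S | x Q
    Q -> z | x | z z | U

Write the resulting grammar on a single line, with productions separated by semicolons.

S -> z x | x | U x x | z z; U -> z z | x S | x Q; Q -> z z | x S | x Q | z | x

Unit pairs: Q ⇒* {U}.
Replace each nonterminal's rules with the union of the non-unit rules of every nonterminal it unit-derives.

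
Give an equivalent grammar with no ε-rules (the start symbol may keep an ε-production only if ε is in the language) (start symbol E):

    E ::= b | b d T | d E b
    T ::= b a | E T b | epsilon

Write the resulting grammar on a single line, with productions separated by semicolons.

E ::= b | b d T | b d | d E b; T ::= b a | E T b | E b

Nullable nonterminals: {T}.
ε ∉ L(G), so no ε-production is kept.
Add the nullable-subset variants: E → b d T gives b d T | b d. T → E T b gives E T b | E b.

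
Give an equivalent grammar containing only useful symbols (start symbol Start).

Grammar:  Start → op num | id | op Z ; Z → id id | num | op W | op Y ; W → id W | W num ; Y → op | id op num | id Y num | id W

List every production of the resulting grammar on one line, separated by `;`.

Generating nonterminals: {Start, Y, Z}.
Reachable from Start after that: {Start, Y, Z}.
Removed useless symbols: {W} and every production mentioning them.

Start → op num | id | op Z; Z → id id | num | op Y; Y → op | id op num | id Y num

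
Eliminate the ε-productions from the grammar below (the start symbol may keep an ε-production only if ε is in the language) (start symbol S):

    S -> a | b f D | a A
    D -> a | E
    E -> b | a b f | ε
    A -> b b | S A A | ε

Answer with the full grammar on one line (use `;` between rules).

The nullable symbols are {A, D, E}.
ε ∉ L(G), so no ε-production is kept.
For each production, add variants omitting each subset of nullable occurrences: S → b f D gives b f D | b f. A → S A A gives S A A | S A | S.

S -> a | b f D | b f | a A; D -> a | E; E -> b | a b f; A -> b b | S A A | S A | S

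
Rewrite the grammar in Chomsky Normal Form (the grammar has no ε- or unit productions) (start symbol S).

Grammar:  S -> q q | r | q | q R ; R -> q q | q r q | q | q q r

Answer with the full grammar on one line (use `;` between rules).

S -> X1 X1 | r | q | X1 R; R -> X1 X1 | X1 Y1 | q | X1 Y2; X1 -> q; X2 -> r; Y1 -> X2 X1; Y2 -> X1 X2

Introduce a nonterminal for each terminal appearing in a rule of length ≥ 2: X1 → q, X2 → r.
Binarize each right-hand side of length ≥ 3 by chaining fresh nonterminals (Y1, Y2, …): affected rules were R → X1 X2 X1; R → X1 X1 X2.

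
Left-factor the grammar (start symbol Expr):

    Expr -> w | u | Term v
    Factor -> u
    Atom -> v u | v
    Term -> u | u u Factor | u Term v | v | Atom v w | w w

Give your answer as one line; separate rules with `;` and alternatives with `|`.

Atom has alternatives sharing prefix 'v': factor to Atom → v Atom1 with Atom1 → u | ε.
Term has alternatives sharing prefix 'u': factor to Term → u Term1 with Term1 → ε | u Factor | Term v.

Expr -> w | u | Term v; Factor -> u; Atom -> v Atom1; Term -> v | Atom v w | w w | u Term1; Atom1 -> u | ε; Term1 -> ε | u Factor | Term v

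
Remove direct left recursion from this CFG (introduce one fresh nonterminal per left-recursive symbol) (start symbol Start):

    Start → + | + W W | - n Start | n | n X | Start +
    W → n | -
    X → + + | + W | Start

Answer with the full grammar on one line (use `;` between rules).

Start → + Start1 | + W W Start1 | - n Start Start1 | n Start1 | n X Start1; W → n | -; X → + + | + W | Start; Start1 → + Start1 | eps

Left recursion appears on Start.
For Start: α = {+}, β = {+, + W W, - n Start, n, n X}. Rewrite as Start → β Start1 and Start1 → α Start1 | ε.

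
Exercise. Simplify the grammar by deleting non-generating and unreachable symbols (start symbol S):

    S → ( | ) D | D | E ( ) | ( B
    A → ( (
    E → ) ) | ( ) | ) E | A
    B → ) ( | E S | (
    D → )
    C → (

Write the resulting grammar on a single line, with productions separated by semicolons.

Generating nonterminals: {A, B, C, D, E, S}.
Reachable from S after that: {A, B, D, E, S}.
Removed useless symbols: {C} and every production mentioning them.

S → ( | ) D | D | E ( ) | ( B; A → ( (; E → ) ) | ( ) | ) E | A; B → ) ( | E S | (; D → )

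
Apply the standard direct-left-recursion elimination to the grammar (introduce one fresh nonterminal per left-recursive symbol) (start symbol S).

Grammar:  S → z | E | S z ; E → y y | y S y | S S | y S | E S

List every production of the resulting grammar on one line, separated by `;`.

S → z S' | E S'; E → y y E' | y S y E' | S S E' | y S E'; S' → z S' | epsilon; E' → S E' | epsilon

Directly left-recursive nonterminals: S, E.
For S: α = {z}, β = {z, E}. Rewrite as S → β S' and S' → α S' | ε.
For E: α = {S}, β = {y y, y S y, S S, y S}. Rewrite as E → β E' and E' → α E' | ε.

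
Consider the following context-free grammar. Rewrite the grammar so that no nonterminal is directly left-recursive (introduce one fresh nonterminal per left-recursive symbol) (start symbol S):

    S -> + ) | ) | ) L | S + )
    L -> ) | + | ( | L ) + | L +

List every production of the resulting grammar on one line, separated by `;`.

Directly left-recursive nonterminals: S, L.
For S: α = {+ )}, β = {+ ), ), ) L}. Rewrite as S → β S' and S' → α S' | ε.
For L: α = {) +, +}, β = {), +, (}. Rewrite as L → β L' and L' → α L' | ε.

S -> + ) S' | ) S' | ) L S'; L -> ) L' | + L' | ( L'; S' -> + ) S' | ε; L' -> ) + L' | + L' | ε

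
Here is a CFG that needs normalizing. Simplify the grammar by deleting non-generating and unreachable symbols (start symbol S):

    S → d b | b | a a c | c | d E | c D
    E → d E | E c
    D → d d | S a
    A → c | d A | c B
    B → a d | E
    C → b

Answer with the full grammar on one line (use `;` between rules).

S → d b | b | a a c | c | c D; D → d d | S a

Generating nonterminals: {A, B, C, D, S}.
Reachable from S after that: {D, S}.
Removed useless symbols: {A, B, C, E} and every production mentioning them.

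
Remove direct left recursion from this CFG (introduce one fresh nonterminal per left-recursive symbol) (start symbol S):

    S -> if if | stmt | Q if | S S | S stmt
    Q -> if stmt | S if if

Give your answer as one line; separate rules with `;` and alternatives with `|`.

S -> if if S' | stmt S' | Q if S'; Q -> if stmt | S if if; S' -> S S' | stmt S' | ε

Left recursion appears on S.
For S: α = {S, stmt}, β = {if if, stmt, Q if}. Rewrite as S → β S' and S' → α S' | ε.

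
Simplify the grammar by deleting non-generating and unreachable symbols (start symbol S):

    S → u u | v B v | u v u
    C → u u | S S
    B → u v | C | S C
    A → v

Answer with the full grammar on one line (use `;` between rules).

Generating nonterminals: {A, B, C, S}.
Reachable from S after that: {B, C, S}.
Removed useless symbols: {A} and every production mentioning them.

S → u u | v B v | u v u; C → u u | S S; B → u v | C | S C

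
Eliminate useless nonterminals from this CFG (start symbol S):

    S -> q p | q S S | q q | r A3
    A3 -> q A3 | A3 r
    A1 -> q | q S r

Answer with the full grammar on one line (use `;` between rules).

S -> q p | q S S | q q

Generating nonterminals: {A1, S}.
Reachable from S after that: {S}.
Removed useless symbols: {A1, A3} and every production mentioning them.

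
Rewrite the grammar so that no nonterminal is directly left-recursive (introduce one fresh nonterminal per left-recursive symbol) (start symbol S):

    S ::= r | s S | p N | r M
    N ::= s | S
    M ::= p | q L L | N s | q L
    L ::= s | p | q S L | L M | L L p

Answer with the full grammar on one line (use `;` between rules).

S ::= r | s S | p N | r M; N ::= s | S; M ::= p | q L L | N s | q L; L ::= s L' | p L' | q S L L'; L' ::= M L' | L p L' | ε

L is directly left-recursive.
For L: α = {M, L p}, β = {s, p, q S L}. Rewrite as L → β L' and L' → α L' | ε.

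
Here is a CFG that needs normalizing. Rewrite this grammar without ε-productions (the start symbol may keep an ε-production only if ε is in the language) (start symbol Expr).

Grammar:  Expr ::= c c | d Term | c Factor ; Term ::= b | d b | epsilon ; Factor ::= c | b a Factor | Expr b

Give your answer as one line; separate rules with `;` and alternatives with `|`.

Nullable set = {Term}.
ε ∉ L(G), so no ε-production is kept.
For each production, add variants omitting each subset of nullable occurrences: Expr → d Term gives d Term | d.

Expr ::= c c | d Term | d | c Factor; Term ::= b | d b; Factor ::= c | b a Factor | Expr b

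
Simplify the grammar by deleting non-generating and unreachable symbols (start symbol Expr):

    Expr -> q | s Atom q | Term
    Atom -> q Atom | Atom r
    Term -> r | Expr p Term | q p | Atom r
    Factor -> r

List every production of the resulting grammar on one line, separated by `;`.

Generating nonterminals: {Expr, Factor, Term}.
Reachable from Expr after that: {Expr, Term}.
Removed useless symbols: {Atom, Factor} and every production mentioning them.

Expr -> q | Term; Term -> r | Expr p Term | q p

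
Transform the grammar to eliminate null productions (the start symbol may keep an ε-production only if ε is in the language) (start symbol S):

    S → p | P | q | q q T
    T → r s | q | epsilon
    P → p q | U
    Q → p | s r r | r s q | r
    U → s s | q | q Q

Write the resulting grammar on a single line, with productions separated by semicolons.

Nullable set = {T}.
ε ∉ L(G), so no ε-production is kept.
Expand every rule over subsets of its nullable positions: S → q q T gives q q T | q q.

S → p | P | q | q q T | q q; T → r s | q; P → p q | U; Q → p | s r r | r s q | r; U → s s | q | q Q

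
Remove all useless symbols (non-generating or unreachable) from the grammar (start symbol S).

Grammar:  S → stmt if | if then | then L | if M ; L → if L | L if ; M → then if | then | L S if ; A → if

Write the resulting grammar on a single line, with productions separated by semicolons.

Generating nonterminals: {A, M, S}.
Reachable from S after that: {M, S}.
Removed useless symbols: {A, L} and every production mentioning them.

S → stmt if | if then | if M; M → then if | then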